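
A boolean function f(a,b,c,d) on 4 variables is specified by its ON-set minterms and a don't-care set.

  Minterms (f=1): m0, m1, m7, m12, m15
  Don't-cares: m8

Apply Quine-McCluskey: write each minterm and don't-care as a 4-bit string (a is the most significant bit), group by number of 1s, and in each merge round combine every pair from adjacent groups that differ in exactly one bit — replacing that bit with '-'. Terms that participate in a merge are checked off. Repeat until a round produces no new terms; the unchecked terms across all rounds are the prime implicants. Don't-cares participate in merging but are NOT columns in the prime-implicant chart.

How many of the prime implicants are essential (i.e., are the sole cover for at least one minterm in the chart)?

3

size-2^0 implicants → 0000(✓)  0001(✓)  0111(✓)  1000(✓)  1100(✓)  1111(✓)
size-2^1 implicants → -000  -111  000-  1-00
Unchecked terms (primes): -000, -111, 000-, 1-00
Minterm coverage:
  m0 ⊆ -000,000-
  m1 ⊆ 000- [E]
  m7 ⊆ -111 [E]
  m12 ⊆ 1-00 [E]
  m15 ⊆ -111 [E]
E = {-111, 000-, 1-00}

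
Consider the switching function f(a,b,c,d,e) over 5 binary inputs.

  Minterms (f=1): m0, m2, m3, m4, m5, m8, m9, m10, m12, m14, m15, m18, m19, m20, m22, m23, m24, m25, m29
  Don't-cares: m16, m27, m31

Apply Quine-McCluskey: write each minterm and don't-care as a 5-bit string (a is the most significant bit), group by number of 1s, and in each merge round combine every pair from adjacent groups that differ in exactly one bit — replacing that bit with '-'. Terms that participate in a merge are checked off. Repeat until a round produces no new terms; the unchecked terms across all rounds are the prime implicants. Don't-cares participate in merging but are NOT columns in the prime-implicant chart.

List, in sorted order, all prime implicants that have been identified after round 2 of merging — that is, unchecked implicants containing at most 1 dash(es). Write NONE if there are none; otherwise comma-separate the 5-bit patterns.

Round 0: 00000✓ 00010✓ 00011✓ 00100✓ 00101✓ 01000✓ 01001✓ 01010✓ 01100✓ 01110✓ 01111✓ 10000✓ 10010✓ 10011✓ 10100✓ 10110✓ 10111✓ 11000✓ 11001✓ 11011✓ 11101✓ 11111✓
Round 1: -0000✓ -0010✓ -0011✓ -0100✓ -1000✓ -1001✓ -1111 0-000✓ 0-010✓ 0-100✓ 00-00✓ 000-0✓ 0001-✓ 0010- 01-00✓ 01-10✓ 010-0✓ 0100-✓ 011-0✓ 0111- 1-000✓ 1-011✓ 1-111✓ 10-00✓ 10-10✓ 10-11✓ 100-0✓ 1001-✓ 101-0✓ 1011-✓ 11-01✓ 11-11✓ 110-1✓ 1100-✓ 111-1✓
Round 2: --000 -0-00 -00-0 -001- -100- 0--00 0-0-0 01--0 1--11 10--0 10-1- 11--1
PIs = {--000, -0-00, -00-0, -001-, -100-, -1111, 0--00, 0-0-0, 0010-, 01--0, 0111-, 1--11, 10--0, 10-1-, 11--1}

-1111, 0010-, 0111-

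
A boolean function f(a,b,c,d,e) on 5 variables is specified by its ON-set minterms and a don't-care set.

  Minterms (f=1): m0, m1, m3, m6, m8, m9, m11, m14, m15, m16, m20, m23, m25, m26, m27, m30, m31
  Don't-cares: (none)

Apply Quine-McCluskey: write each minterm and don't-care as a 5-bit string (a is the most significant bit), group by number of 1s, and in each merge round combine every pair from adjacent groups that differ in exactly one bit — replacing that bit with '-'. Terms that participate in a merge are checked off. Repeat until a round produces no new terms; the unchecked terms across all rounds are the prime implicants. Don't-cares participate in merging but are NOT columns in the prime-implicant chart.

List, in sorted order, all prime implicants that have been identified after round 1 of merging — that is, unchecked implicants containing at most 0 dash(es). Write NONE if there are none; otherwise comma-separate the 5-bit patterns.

Round 0: 00000✓ 00001✓ 00011✓ 00110✓ 01000✓ 01001✓ 01011✓ 01110✓ 01111✓ 10000✓ 10100✓ 10111✓ 11001✓ 11010✓ 11011✓ 11110✓ 11111✓
Round 1: -0000 -1001✓ -1011✓ -1110✓ -1111✓ 0-000✓ 0-001✓ 0-011✓ 0-110 000-1✓ 0000-✓ 01-11✓ 010-1✓ 0100-✓ 0111-✓ 1-111 10-00 11-10✓ 11-11✓ 110-1✓ 1101-✓ 1111-✓
Round 2: -1-11 -10-1 -111- 0-0-1 0-00- 11-1-
PIs = {-0000, -1-11, -10-1, -111-, 0-0-1, 0-00-, 0-110, 1-111, 10-00, 11-1-}

NONE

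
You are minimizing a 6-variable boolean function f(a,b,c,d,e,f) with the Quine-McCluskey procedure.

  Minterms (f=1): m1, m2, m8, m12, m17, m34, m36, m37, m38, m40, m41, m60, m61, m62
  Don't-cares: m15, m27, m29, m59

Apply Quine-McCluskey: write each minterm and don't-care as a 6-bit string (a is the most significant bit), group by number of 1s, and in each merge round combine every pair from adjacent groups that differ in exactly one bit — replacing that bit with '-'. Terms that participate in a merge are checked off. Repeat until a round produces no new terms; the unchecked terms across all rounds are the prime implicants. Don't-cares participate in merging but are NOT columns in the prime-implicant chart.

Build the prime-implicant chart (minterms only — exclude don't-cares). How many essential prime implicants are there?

Round 0: 000001✓ 000010✓ 001000✓ 001100✓ 001111 010001✓ 011011✓ 011101✓ 100010✓ 100100✓ 100101✓ 100110✓ 101000✓ 101001✓ 111011✓ 111100✓ 111101✓ 111110✓
Round 1: -00010 -01000 -11011 -11101 0-0001 001-00 100-10 1001-0 10010- 10100- 1111-0 11110-
PIs = {-00010, -01000, -11011, -11101, 0-0001, 001-00, 001111, 100-10, 1001-0, 10010-, 10100-, 1111-0, 11110-}
Coverage chart:
  m1: 0-0001 ←essential
  m2: -00010 ←essential
  m8: -01000,001-00
  m12: 001-00 ←essential
  m17: 0-0001 ←essential
  m34: -00010,100-10
  m36: 1001-0,10010-
  m37: 10010- ←essential
  m38: 100-10,1001-0
  m40: -01000,10100-
  m41: 10100- ←essential
  m60: 1111-0,11110-
  m61: -11101,11110-
  m62: 1111-0 ←essential
Essential: -00010, 0-0001, 001-00, 10010-, 10100-, 1111-0

6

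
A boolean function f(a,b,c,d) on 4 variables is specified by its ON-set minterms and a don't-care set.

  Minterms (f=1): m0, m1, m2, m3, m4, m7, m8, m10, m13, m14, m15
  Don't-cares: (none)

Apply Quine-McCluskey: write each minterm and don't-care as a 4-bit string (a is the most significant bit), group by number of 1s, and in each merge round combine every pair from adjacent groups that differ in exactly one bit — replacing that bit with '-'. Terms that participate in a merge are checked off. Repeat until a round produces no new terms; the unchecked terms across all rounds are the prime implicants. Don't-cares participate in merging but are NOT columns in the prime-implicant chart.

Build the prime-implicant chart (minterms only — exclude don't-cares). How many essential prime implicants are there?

4

size-2^0 implicants → 0000(✓)  0001(✓)  0010(✓)  0011(✓)  0100(✓)  0111(✓)  1000(✓)  1010(✓)  1101(✓)  1110(✓)  1111(✓)
size-2^1 implicants → -000(✓)  -010(✓)  -111  0-00  0-11  00-0(✓)  00-1(✓)  000-(✓)  001-(✓)  1-10  10-0(✓)  11-1  111-
size-2^2 implicants → -0-0  00--
Unchecked terms (primes): -0-0, -111, 0-00, 0-11, 00--, 1-10, 11-1, 111-
Minterm coverage:
  m0 ⊆ -0-0,0-00,00--
  m1 ⊆ 00-- [E]
  m2 ⊆ -0-0,00--
  m3 ⊆ 0-11,00--
  m4 ⊆ 0-00 [E]
  m7 ⊆ -111,0-11
  m8 ⊆ -0-0 [E]
  m10 ⊆ -0-0,1-10
  m13 ⊆ 11-1 [E]
  m14 ⊆ 1-10,111-
  m15 ⊆ -111,11-1,111-
E = {-0-0, 0-00, 00--, 11-1}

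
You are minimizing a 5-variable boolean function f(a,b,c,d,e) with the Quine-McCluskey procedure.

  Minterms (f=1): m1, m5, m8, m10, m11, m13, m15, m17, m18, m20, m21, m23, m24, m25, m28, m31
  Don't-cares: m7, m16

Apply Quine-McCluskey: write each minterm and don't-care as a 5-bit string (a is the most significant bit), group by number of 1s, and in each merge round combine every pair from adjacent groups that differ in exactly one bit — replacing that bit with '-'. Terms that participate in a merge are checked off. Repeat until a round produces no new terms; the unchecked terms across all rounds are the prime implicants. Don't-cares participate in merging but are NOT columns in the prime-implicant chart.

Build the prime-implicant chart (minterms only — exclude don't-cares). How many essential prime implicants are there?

6

Round 0: 00001✓ 00101✓ 00111✓ 01000✓ 01010✓ 01011✓ 01101✓ 01111✓ 10000✓ 10001✓ 10010✓ 10100✓ 10101✓ 10111✓ 11000✓ 11001✓ 11100✓ 11111✓
Round 1: -0001✓ -0101✓ -0111✓ -1000 -1111✓ 0-101✓ 0-111✓ 00-01✓ 001-1✓ 01-11 010-0 0101- 011-1✓ 1-000✓ 1-001✓ 1-100✓ 1-111✓ 10-00✓ 10-01✓ 100-0 1000-✓ 101-1✓ 1010-✓ 11-00✓ 1100-✓
Round 2: --111 -0-01 -01-1 0-1-1 1--00 1-00- 10-0-
PIs = {--111, -0-01, -01-1, -1000, 0-1-1, 01-11, 010-0, 0101-, 1--00, 1-00-, 10-0-, 100-0}
Coverage chart:
  m1: -0-01 ←essential
  m5: -0-01,-01-1,0-1-1
  m8: -1000,010-0
  m10: 010-0,0101-
  m11: 01-11,0101-
  m13: 0-1-1 ←essential
  m15: --111,0-1-1,01-11
  m17: -0-01,1-00-,10-0-
  m18: 100-0 ←essential
  m20: 1--00,10-0-
  m21: -0-01,-01-1,10-0-
  m23: --111,-01-1
  m24: -1000,1--00,1-00-
  m25: 1-00- ←essential
  m28: 1--00 ←essential
  m31: --111 ←essential
Essential: --111, -0-01, 0-1-1, 1--00, 1-00-, 100-0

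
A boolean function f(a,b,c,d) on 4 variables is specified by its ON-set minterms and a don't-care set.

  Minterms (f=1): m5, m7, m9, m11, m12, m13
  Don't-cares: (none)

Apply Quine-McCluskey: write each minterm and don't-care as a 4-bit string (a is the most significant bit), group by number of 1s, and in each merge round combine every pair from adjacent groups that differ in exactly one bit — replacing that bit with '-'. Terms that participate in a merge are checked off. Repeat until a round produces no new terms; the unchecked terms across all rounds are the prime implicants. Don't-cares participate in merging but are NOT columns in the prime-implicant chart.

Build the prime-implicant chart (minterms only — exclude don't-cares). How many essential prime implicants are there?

Round 0: 0101✓ 0111✓ 1001✓ 1011✓ 1100✓ 1101✓
Round 1: -101 01-1 1-01 10-1 110-
PIs = {-101, 01-1, 1-01, 10-1, 110-}
Coverage chart:
  m5: -101,01-1
  m7: 01-1 ←essential
  m9: 1-01,10-1
  m11: 10-1 ←essential
  m12: 110- ←essential
  m13: -101,1-01,110-
Essential: 01-1, 10-1, 110-

3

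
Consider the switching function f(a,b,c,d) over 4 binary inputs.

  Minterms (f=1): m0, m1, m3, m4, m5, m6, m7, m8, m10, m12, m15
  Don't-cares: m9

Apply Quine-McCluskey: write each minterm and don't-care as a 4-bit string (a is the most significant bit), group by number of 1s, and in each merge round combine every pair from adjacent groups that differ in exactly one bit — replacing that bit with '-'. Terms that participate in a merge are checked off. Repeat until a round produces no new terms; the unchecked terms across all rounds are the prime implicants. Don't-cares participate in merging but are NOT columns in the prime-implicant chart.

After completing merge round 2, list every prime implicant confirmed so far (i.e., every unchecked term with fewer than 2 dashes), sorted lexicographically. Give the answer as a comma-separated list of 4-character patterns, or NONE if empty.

Round 0: 0000✓ 0001✓ 0011✓ 0100✓ 0101✓ 0110✓ 0111✓ 1000✓ 1001✓ 1010✓ 1100✓ 1111✓
Round 1: -000✓ -001✓ -100✓ -111 0-00✓ 0-01✓ 0-11✓ 00-1✓ 000-✓ 01-0✓ 01-1✓ 010-✓ 011-✓ 1-00✓ 10-0 100-✓
Round 2: --00 -00- 0--1 0-0- 01--
PIs = {--00, -00-, -111, 0--1, 0-0-, 01--, 10-0}

-111, 10-0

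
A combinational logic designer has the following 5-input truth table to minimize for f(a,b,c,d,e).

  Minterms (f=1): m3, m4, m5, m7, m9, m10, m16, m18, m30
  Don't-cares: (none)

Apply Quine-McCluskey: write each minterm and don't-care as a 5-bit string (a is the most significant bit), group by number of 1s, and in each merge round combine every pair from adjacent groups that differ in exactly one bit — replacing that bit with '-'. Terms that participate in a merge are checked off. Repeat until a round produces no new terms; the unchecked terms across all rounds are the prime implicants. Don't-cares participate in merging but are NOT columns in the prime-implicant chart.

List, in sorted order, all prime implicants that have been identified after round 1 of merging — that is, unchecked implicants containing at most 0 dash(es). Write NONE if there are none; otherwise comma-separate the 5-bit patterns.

[col 0] 00011*, 00100*, 00101*, 00111*, 01001, 01010, 10000*, 10010*, 11110
[col 1] 00-11, 001-1, 0010-, 100-0
Prime implicants: 00-11, 001-1, 0010-, 01001, 01010, 100-0, 11110

01001, 01010, 11110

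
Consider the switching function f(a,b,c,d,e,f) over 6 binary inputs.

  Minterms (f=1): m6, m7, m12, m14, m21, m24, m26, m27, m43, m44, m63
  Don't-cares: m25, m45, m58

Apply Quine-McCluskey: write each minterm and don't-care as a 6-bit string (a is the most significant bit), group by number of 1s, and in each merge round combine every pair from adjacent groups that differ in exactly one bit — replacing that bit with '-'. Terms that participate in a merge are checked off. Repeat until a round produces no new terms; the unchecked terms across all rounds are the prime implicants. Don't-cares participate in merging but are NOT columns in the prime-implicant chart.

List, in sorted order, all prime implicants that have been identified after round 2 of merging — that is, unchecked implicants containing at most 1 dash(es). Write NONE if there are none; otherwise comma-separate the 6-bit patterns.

size-2^0 implicants → 000110(✓)  000111(✓)  001100(✓)  001110(✓)  010101  011000(✓)  011001(✓)  011010(✓)  011011(✓)  101011  101100(✓)  101101(✓)  111010(✓)  111111
size-2^1 implicants → -01100  -11010  00-110  00011-  0011-0  0110-0(✓)  0110-1(✓)  01100-(✓)  01101-(✓)  10110-
size-2^2 implicants → 0110--
Unchecked terms (primes): -01100, -11010, 00-110, 00011-, 0011-0, 010101, 0110--, 101011, 10110-, 111111

-01100, -11010, 00-110, 00011-, 0011-0, 010101, 101011, 10110-, 111111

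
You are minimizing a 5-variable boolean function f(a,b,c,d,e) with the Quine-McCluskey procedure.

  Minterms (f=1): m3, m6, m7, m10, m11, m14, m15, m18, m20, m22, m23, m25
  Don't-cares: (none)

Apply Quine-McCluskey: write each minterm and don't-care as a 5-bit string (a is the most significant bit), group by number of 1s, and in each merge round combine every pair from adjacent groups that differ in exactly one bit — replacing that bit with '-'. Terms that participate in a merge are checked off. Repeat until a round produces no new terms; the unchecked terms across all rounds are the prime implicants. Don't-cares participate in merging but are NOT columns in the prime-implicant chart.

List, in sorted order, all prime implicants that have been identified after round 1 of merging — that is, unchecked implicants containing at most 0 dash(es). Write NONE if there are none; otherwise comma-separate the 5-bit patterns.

size-2^0 implicants → 00011(✓)  00110(✓)  00111(✓)  01010(✓)  01011(✓)  01110(✓)  01111(✓)  10010(✓)  10100(✓)  10110(✓)  10111(✓)  11001
size-2^1 implicants → -0110(✓)  -0111(✓)  0-011(✓)  0-110(✓)  0-111(✓)  00-11(✓)  0011-(✓)  01-10(✓)  01-11(✓)  0101-(✓)  0111-(✓)  10-10  101-0  1011-(✓)
size-2^2 implicants → -011-  0--11  0-11-  01-1-
Unchecked terms (primes): -011-, 0--11, 0-11-, 01-1-, 10-10, 101-0, 11001

11001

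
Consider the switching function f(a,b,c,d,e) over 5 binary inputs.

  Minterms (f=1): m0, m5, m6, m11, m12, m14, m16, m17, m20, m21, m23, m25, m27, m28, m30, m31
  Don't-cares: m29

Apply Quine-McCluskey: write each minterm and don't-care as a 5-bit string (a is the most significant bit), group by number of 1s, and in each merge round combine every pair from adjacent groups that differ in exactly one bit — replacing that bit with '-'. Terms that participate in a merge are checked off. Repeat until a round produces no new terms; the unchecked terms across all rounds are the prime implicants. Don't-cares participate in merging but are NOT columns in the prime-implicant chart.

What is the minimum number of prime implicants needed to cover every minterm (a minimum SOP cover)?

8

[col 0] 00000*, 00101*, 00110*, 01011*, 01100*, 01110*, 10000*, 10001*, 10100*, 10101*, 10111*, 11001*, 11011*, 11100*, 11101*, 11110*, 11111*
[col 1] -0000, -0101, -1011, -1100*, -1110*, 0-110, 011-0*, 1-001*, 1-100*, 1-101*, 1-111*, 10-00*, 10-01*, 1000-*, 101-1*, 1010-*, 11-01*, 11-11*, 110-1*, 111-0*, 111-1*, 1110-*, 1111-*
[col 2] -11-0, 1--01, 1-1-1, 1-10-, 10-0-, 11--1, 111--
Prime implicants: -0000, -0101, -1011, -11-0, 0-110, 1--01, 1-1-1, 1-10-, 10-0-, 11--1, 111--
PI chart (minterm → PIs covering it):
  0 | -0000  (sole → essential)
  5 | -0101  (sole → essential)
  6 | 0-110  (sole → essential)
  11 | -1011  (sole → essential)
  12 | -11-0  (sole → essential)
  14 | -11-0,0-110
  16 | -0000,10-0-
  17 | 1--01,10-0-
  20 | 1-10-,10-0-
  21 | -0101,1--01,1-1-1,1-10-,10-0-
  23 | 1-1-1  (sole → essential)
  25 | 1--01,11--1
  27 | -1011,11--1
  28 | -11-0,1-10-,111--
  30 | -11-0,111--
  31 | 1-1-1,11--1,111--
Essential prime implicants: -0000, -0101, -1011, -11-0, 0-110, 1-1-1
Petrick residual → 1--01, 1-10-
Minimum SOP uses 8 PIs: b'c'd'e' + b'cd'e + bc'de + bce' + a'cde' + ad'e + ace + acd'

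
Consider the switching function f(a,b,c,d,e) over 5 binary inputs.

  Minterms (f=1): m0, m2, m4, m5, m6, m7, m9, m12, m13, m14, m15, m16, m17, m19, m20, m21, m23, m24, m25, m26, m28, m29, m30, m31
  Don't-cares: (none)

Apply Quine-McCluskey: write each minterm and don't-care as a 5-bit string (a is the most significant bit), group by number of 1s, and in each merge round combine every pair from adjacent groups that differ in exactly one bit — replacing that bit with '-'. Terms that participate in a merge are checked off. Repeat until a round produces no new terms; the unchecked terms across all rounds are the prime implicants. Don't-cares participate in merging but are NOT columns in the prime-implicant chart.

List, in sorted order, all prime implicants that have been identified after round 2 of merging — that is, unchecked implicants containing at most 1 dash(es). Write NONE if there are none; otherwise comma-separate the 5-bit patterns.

[col 0] 00000*, 00010*, 00100*, 00101*, 00110*, 00111*, 01001*, 01100*, 01101*, 01110*, 01111*, 10000*, 10001*, 10011*, 10100*, 10101*, 10111*, 11000*, 11001*, 11010*, 11100*, 11101*, 11110*, 11111*
[col 1] -0000*, -0100*, -0101*, -0111*, -1001*, -1100*, -1101*, -1110*, -1111*, 0-100*, 0-101*, 0-110*, 0-111*, 00-00*, 00-10*, 000-0*, 001-0*, 001-1*, 0010-*, 0011-*, 01-01*, 011-0*, 011-1*, 0110-*, 0111-*, 1-000*, 1-001*, 1-100*, 1-101*, 1-111*, 10-00*, 10-01*, 10-11*, 100-1*, 1000-*, 101-1*, 1010-*, 11-00*, 11-01*, 11-10*, 110-0*, 1100-*, 111-0*, 111-1*, 1110-*, 1111-*
[col 2] --100*, --101*, --111*, -0-00, -01-1*, -010-*, -1-01, -11-0*, -11-1*, -110-*, -111-*, 0-1-0*, 0-1-1*, 0-10-*, 0-11-*, 00--0, 001--*, 011--*, 1--00*, 1--01*, 1-00-*, 1-1-1*, 1-10-*, 10--1, 10-0-*, 11--0, 11-0-*, 111--*
[col 3] --1-1, --10-, -11--, 0-1--, 1--0-
Prime implicants: --1-1, --10-, -0-00, -1-01, -11--, 0-1--, 00--0, 1--0-, 10--1, 11--0

NONE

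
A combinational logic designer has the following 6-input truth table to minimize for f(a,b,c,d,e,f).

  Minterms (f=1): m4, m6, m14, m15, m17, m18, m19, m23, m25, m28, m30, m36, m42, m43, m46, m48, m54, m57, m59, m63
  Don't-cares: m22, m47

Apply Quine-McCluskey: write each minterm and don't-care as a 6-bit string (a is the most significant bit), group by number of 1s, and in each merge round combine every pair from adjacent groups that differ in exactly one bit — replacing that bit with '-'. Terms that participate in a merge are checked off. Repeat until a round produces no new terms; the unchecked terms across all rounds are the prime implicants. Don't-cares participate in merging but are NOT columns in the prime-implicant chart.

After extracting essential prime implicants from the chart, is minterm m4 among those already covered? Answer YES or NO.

Round 0: 000100✓ 000110✓ 001110✓ 001111✓ 010001✓ 010010✓ 010011✓ 010110✓ 010111✓ 011001✓ 011100✓ 011110✓ 100100✓ 101010✓ 101011✓ 101110✓ 101111✓ 110000 110110✓ 111001✓ 111011✓ 111111✓
Round 1: -00100 -01110✓ -01111✓ -10110 -11001 0-0110✓ 0-1110✓ 00-110✓ 0001-0 00111-✓ 01-001 01-110✓ 010-10✓ 010-11✓ 0100-1 01001-✓ 01011-✓ 0111-0 1-1011✓ 1-1111✓ 101-10✓ 101-11✓ 10101-✓ 10111-✓ 111-11✓ 1110-1
Round 2: -0111- 0--110 010-1- 1-1-11 101-1-
PIs = {-00100, -0111-, -10110, -11001, 0--110, 0001-0, 01-001, 010-1-, 0100-1, 0111-0, 1-1-11, 101-1-, 110000, 1110-1}
Coverage chart:
  m4: -00100,0001-0
  m6: 0--110,0001-0
  m14: -0111-,0--110
  m15: -0111- ←essential
  m17: 01-001,0100-1
  m18: 010-1- ←essential
  m19: 010-1-,0100-1
  m23: 010-1- ←essential
  m25: -11001,01-001
  m28: 0111-0 ←essential
  m30: 0--110,0111-0
  m36: -00100 ←essential
  m42: 101-1- ←essential
  m43: 1-1-11,101-1-
  m46: -0111-,101-1-
  m48: 110000 ←essential
  m54: -10110 ←essential
  m57: -11001,1110-1
  m59: 1-1-11,1110-1
  m63: 1-1-11 ←essential
Essential: -00100, -0111-, -10110, 010-1-, 0111-0, 1-1-11, 101-1-, 110000

YES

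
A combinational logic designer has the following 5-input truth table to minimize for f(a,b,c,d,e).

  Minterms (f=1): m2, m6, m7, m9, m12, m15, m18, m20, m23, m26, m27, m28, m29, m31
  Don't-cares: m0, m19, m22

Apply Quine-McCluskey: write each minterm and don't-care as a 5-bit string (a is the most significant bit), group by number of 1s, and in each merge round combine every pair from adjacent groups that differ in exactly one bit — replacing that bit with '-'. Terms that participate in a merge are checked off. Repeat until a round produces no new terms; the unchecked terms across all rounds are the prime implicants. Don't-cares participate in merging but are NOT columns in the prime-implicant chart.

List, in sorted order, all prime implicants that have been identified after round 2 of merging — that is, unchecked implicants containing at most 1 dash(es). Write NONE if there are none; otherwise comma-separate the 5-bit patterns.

[col 0] 00000*, 00010*, 00110*, 00111*, 01001, 01100*, 01111*, 10010*, 10011*, 10100*, 10110*, 10111*, 11010*, 11011*, 11100*, 11101*, 11111*
[col 1] -0010*, -0110*, -0111*, -1100, -1111*, 0-111*, 00-10*, 000-0, 0011-*, 1-010*, 1-011*, 1-100, 1-111*, 10-10*, 10-11*, 1001-*, 101-0, 1011-*, 11-11*, 1101-*, 111-1, 1110-
[col 2] --111, -0-10, -011-, 1--11, 1-01-, 10-1-
Prime implicants: --111, -0-10, -011-, -1100, 000-0, 01001, 1--11, 1-01-, 1-100, 10-1-, 101-0, 111-1, 1110-

-1100, 000-0, 01001, 1-100, 101-0, 111-1, 1110-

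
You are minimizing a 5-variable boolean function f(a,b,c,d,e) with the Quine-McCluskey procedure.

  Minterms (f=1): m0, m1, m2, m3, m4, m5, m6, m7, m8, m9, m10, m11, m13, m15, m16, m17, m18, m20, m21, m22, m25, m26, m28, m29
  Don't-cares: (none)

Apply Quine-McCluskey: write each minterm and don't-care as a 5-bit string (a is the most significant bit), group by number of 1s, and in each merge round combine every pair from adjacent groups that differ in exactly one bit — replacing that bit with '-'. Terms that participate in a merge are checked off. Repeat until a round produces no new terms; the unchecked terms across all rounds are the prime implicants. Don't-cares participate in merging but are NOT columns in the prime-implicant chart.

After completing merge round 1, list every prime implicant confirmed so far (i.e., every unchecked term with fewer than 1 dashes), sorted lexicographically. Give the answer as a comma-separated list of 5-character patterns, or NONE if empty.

NONE

size-2^0 implicants → 00000(✓)  00001(✓)  00010(✓)  00011(✓)  00100(✓)  00101(✓)  00110(✓)  00111(✓)  01000(✓)  01001(✓)  01010(✓)  01011(✓)  01101(✓)  01111(✓)  10000(✓)  10001(✓)  10010(✓)  10100(✓)  10101(✓)  10110(✓)  11001(✓)  11010(✓)  11100(✓)  11101(✓)
size-2^1 implicants → -0000(✓)  -0001(✓)  -0010(✓)  -0100(✓)  -0101(✓)  -0110(✓)  -1001(✓)  -1010(✓)  -1101(✓)  0-000(✓)  0-001(✓)  0-010(✓)  0-011(✓)  0-101(✓)  0-111(✓)  00-00(✓)  00-01(✓)  00-10(✓)  00-11(✓)  000-0(✓)  000-1(✓)  0000-(✓)  0001-(✓)  001-0(✓)  001-1(✓)  0010-(✓)  0011-(✓)  01-01(✓)  01-11(✓)  010-0(✓)  010-1(✓)  0100-(✓)  0101-(✓)  011-1(✓)  1-001(✓)  1-010(✓)  1-100(✓)  1-101(✓)  10-00(✓)  10-01(✓)  10-10(✓)  100-0(✓)  1000-(✓)  101-0(✓)  1010-(✓)  11-01(✓)  1110-(✓)
size-2^2 implicants → --001(✓)  --010  --101(✓)  -0-00(✓)  -0-01(✓)  -0-10(✓)  -00-0(✓)  -000-(✓)  -01-0(✓)  -010-(✓)  -1-01(✓)  0--01(✓)  0--11(✓)  0-0-0(✓)  0-0-1(✓)  0-00-(✓)  0-01-(✓)  0-1-1(✓)  00--0(✓)  00--1(✓)  00-0-(✓)  00-1-(✓)  000--(✓)  001--(✓)  01--1(✓)  010--(✓)  1--01(✓)  1-10-  10--0(✓)  10-0-(✓)
size-2^3 implicants → ---01  -0--0  -0-0-  0---1  0-0--  00---
Unchecked terms (primes): ---01, --010, -0--0, -0-0-, 0---1, 0-0--, 00---, 1-10-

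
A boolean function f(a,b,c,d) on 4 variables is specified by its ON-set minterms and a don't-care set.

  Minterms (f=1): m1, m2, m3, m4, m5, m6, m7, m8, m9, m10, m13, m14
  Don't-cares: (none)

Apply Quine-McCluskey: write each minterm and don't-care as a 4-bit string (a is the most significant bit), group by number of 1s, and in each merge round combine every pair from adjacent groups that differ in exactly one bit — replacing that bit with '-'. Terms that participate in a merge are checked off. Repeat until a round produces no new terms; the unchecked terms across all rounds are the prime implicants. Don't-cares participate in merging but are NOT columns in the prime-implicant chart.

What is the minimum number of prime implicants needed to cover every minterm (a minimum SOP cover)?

Round 0: 0001✓ 0010✓ 0011✓ 0100✓ 0101✓ 0110✓ 0111✓ 1000✓ 1001✓ 1010✓ 1101✓ 1110✓
Round 1: -001✓ -010✓ -101✓ -110✓ 0-01✓ 0-10✓ 0-11✓ 00-1✓ 001-✓ 01-0✓ 01-1✓ 010-✓ 011-✓ 1-01✓ 1-10✓ 10-0 100-
Round 2: --01 --10 0--1 0-1- 01--
PIs = {--01, --10, 0--1, 0-1-, 01--, 10-0, 100-}
Coverage chart:
  m1: --01,0--1
  m2: --10,0-1-
  m3: 0--1,0-1-
  m4: 01-- ←essential
  m5: --01,0--1,01--
  m6: --10,0-1-,01--
  m7: 0--1,0-1-,01--
  m8: 10-0,100-
  m9: --01,100-
  m10: --10,10-0
  m13: --01 ←essential
  m14: --10 ←essential
Essential: --01, --10, 01--
Petrick residual → 0--1, 10-0
Min cover (5 terms): c'd + cd' + a'd + a'b + ab'd'

5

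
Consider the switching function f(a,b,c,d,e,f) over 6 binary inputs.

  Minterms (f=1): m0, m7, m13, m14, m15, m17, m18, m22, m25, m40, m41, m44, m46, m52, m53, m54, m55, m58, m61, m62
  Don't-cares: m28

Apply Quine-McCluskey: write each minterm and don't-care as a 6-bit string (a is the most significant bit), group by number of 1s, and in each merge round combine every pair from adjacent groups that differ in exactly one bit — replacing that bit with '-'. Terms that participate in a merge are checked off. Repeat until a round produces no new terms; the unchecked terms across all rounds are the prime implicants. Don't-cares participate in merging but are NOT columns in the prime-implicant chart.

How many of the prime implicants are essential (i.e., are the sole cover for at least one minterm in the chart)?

Round 0: 000000 000111✓ 001101✓ 001110✓ 001111✓ 010001✓ 010010✓ 010110✓ 011001✓ 011100 101000✓ 101001✓ 101100✓ 101110✓ 110100✓ 110101✓ 110110✓ 110111✓ 111010✓ 111101✓ 111110✓
Round 1: -01110 -10110 00-111 0011-1 00111- 01-001 010-10 1-1110 101-00 10100- 1011-0 11-101 11-110 1101-0✓ 1101-1✓ 11010-✓ 11011-✓ 111-10
Round 2: 1101--
PIs = {-01110, -10110, 00-111, 000000, 0011-1, 00111-, 01-001, 010-10, 011100, 1-1110, 101-00, 10100-, 1011-0, 11-101, 11-110, 1101--, 111-10}
Coverage chart:
  m0: 000000 ←essential
  m7: 00-111 ←essential
  m13: 0011-1 ←essential
  m14: -01110,00111-
  m15: 00-111,0011-1,00111-
  m17: 01-001 ←essential
  m18: 010-10 ←essential
  m22: -10110,010-10
  m25: 01-001 ←essential
  m40: 101-00,10100-
  m41: 10100- ←essential
  m44: 101-00,1011-0
  m46: -01110,1-1110,1011-0
  m52: 1101-- ←essential
  m53: 11-101,1101--
  m54: -10110,11-110,1101--
  m55: 1101-- ←essential
  m58: 111-10 ←essential
  m61: 11-101 ←essential
  m62: 1-1110,11-110,111-10
Essential: 00-111, 000000, 0011-1, 01-001, 010-10, 10100-, 11-101, 1101--, 111-10

9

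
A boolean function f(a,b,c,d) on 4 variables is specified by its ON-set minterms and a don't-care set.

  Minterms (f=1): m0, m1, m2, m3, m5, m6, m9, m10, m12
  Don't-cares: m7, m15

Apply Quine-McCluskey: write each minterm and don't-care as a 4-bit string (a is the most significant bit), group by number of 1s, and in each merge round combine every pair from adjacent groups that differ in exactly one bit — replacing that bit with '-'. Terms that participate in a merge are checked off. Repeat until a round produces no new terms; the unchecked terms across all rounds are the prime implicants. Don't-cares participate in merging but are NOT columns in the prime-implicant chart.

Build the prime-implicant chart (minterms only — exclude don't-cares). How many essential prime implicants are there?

[col 0] 0000*, 0001*, 0010*, 0011*, 0101*, 0110*, 0111*, 1001*, 1010*, 1100, 1111*
[col 1] -001, -010, -111, 0-01*, 0-10*, 0-11*, 00-0*, 00-1*, 000-*, 001-*, 01-1*, 011-*
[col 2] 0--1, 0-1-, 00--
Prime implicants: -001, -010, -111, 0--1, 0-1-, 00--, 1100
PI chart (minterm → PIs covering it):
  0 | 00--  (sole → essential)
  1 | -001,0--1,00--
  2 | -010,0-1-,00--
  3 | 0--1,0-1-,00--
  5 | 0--1  (sole → essential)
  6 | 0-1-  (sole → essential)
  9 | -001  (sole → essential)
  10 | -010  (sole → essential)
  12 | 1100  (sole → essential)
Essential prime implicants: -001, -010, 0--1, 0-1-, 00--, 1100

6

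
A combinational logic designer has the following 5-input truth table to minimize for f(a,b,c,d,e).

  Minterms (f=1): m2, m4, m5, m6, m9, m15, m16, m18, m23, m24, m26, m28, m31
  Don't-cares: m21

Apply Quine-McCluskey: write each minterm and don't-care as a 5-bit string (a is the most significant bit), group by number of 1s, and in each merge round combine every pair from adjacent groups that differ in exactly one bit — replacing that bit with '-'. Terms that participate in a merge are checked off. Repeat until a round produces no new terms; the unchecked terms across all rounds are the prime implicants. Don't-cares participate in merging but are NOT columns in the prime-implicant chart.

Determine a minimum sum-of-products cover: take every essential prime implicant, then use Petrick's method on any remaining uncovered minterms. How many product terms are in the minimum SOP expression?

7

[col 0] 00010*, 00100*, 00101*, 00110*, 01001, 01111*, 10000*, 10010*, 10101*, 10111*, 11000*, 11010*, 11100*, 11111*
[col 1] -0010, -0101, -1111, 00-10, 001-0, 0010-, 1-000*, 1-010*, 1-111, 100-0*, 101-1, 11-00, 110-0*
[col 2] 1-0-0
Prime implicants: -0010, -0101, -1111, 00-10, 001-0, 0010-, 01001, 1-0-0, 1-111, 101-1, 11-00
PI chart (minterm → PIs covering it):
  2 | -0010,00-10
  4 | 001-0,0010-
  5 | -0101,0010-
  6 | 00-10,001-0
  9 | 01001  (sole → essential)
  15 | -1111  (sole → essential)
  16 | 1-0-0  (sole → essential)
  18 | -0010,1-0-0
  23 | 1-111,101-1
  24 | 1-0-0,11-00
  26 | 1-0-0  (sole → essential)
  28 | 11-00  (sole → essential)
  31 | -1111,1-111
Essential prime implicants: -1111, 01001, 1-0-0, 11-00
Petrick residual → 00-10, 0010-, 1-111
Minimum SOP uses 7 PIs: bcde + a'b'de' + a'b'cd' + a'bc'd'e + ac'e' + acde + abd'e'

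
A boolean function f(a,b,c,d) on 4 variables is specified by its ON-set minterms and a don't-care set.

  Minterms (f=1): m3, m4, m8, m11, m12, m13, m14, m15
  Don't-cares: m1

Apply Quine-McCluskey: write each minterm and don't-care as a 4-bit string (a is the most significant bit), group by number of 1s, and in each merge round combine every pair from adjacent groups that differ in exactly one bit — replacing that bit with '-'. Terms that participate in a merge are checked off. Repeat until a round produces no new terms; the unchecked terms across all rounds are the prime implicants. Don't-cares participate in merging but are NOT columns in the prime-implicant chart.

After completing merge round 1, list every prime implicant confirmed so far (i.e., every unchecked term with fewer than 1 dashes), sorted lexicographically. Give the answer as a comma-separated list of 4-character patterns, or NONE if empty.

size-2^0 implicants → 0001(✓)  0011(✓)  0100(✓)  1000(✓)  1011(✓)  1100(✓)  1101(✓)  1110(✓)  1111(✓)
size-2^1 implicants → -011  -100  00-1  1-00  1-11  11-0(✓)  11-1(✓)  110-(✓)  111-(✓)
size-2^2 implicants → 11--
Unchecked terms (primes): -011, -100, 00-1, 1-00, 1-11, 11--

NONE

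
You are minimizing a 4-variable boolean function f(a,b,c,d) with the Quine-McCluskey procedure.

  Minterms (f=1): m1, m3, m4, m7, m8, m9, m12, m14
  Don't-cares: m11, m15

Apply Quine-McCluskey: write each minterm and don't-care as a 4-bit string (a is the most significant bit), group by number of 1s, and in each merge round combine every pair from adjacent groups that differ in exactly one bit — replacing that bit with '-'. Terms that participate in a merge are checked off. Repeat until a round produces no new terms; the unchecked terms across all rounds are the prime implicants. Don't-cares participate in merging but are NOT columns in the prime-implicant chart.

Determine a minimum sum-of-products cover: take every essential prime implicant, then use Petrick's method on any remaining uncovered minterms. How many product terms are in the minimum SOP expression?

5

[col 0] 0001*, 0011*, 0100*, 0111*, 1000*, 1001*, 1011*, 1100*, 1110*, 1111*
[col 1] -001*, -011*, -100, -111*, 0-11*, 00-1*, 1-00, 1-11*, 10-1*, 100-, 11-0, 111-
[col 2] --11, -0-1
Prime implicants: --11, -0-1, -100, 1-00, 100-, 11-0, 111-
PI chart (minterm → PIs covering it):
  1 | -0-1  (sole → essential)
  3 | --11,-0-1
  4 | -100  (sole → essential)
  7 | --11  (sole → essential)
  8 | 1-00,100-
  9 | -0-1,100-
  12 | -100,1-00,11-0
  14 | 11-0,111-
Essential prime implicants: --11, -0-1, -100
Petrick residual → 1-00, 11-0
Minimum SOP uses 5 PIs: cd + b'd + bc'd' + ac'd' + abd'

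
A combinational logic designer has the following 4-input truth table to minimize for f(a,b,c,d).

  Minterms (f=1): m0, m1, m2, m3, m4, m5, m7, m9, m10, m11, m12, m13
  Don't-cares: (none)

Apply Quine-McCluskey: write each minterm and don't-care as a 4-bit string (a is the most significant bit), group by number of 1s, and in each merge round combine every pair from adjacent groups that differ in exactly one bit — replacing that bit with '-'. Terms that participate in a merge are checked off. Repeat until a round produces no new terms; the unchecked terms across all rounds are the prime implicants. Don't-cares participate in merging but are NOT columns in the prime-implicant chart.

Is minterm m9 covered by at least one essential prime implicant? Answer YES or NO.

Round 0: 0000✓ 0001✓ 0010✓ 0011✓ 0100✓ 0101✓ 0111✓ 1001✓ 1010✓ 1011✓ 1100✓ 1101✓
Round 1: -001✓ -010✓ -011✓ -100✓ -101✓ 0-00✓ 0-01✓ 0-11✓ 00-0✓ 00-1✓ 000-✓ 001-✓ 01-1✓ 010-✓ 1-01✓ 10-1✓ 101-✓ 110-✓
Round 2: --01 -0-1 -01- -10- 0--1 0-0- 00--
PIs = {--01, -0-1, -01-, -10-, 0--1, 0-0-, 00--}
Coverage chart:
  m0: 0-0-,00--
  m1: --01,-0-1,0--1,0-0-,00--
  m2: -01-,00--
  m3: -0-1,-01-,0--1,00--
  m4: -10-,0-0-
  m5: --01,-10-,0--1,0-0-
  m7: 0--1 ←essential
  m9: --01,-0-1
  m10: -01- ←essential
  m11: -0-1,-01-
  m12: -10- ←essential
  m13: --01,-10-
Essential: -01-, -10-, 0--1

NO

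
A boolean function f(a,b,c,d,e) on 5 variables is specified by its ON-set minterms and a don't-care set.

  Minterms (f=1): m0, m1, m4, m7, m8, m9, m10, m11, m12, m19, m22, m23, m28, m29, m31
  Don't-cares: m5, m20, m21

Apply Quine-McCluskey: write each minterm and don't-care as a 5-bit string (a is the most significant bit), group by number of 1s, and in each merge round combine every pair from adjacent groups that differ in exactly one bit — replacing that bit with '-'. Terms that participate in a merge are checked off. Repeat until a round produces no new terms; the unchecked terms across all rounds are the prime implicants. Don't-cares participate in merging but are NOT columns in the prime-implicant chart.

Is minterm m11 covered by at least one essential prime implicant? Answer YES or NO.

[col 0] 00000*, 00001*, 00100*, 00101*, 00111*, 01000*, 01001*, 01010*, 01011*, 01100*, 10011*, 10100*, 10101*, 10110*, 10111*, 11100*, 11101*, 11111*
[col 1] -0100*, -0101*, -0111*, -1100*, 0-000*, 0-001*, 0-100*, 00-00*, 00-01*, 0000-*, 001-1*, 0010-*, 01-00*, 010-0*, 010-1*, 0100-*, 0101-*, 1-100*, 1-101*, 1-111*, 10-11, 101-0*, 101-1*, 1010-*, 1011-*, 111-1*, 1110-*
[col 2] --100, -01-1, -010-, 0--00, 0-00-, 00-0-, 010--, 1-1-1, 1-10-, 101--
Prime implicants: --100, -01-1, -010-, 0--00, 0-00-, 00-0-, 010--, 1-1-1, 1-10-, 10-11, 101--
PI chart (minterm → PIs covering it):
  0 | 0--00,0-00-,00-0-
  1 | 0-00-,00-0-
  4 | --100,-010-,0--00,00-0-
  7 | -01-1  (sole → essential)
  8 | 0--00,0-00-,010--
  9 | 0-00-,010--
  10 | 010--  (sole → essential)
  11 | 010--  (sole → essential)
  12 | --100,0--00
  19 | 10-11  (sole → essential)
  22 | 101--  (sole → essential)
  23 | -01-1,1-1-1,10-11,101--
  28 | --100,1-10-
  29 | 1-1-1,1-10-
  31 | 1-1-1  (sole → essential)
Essential prime implicants: -01-1, 010--, 1-1-1, 10-11, 101--

YES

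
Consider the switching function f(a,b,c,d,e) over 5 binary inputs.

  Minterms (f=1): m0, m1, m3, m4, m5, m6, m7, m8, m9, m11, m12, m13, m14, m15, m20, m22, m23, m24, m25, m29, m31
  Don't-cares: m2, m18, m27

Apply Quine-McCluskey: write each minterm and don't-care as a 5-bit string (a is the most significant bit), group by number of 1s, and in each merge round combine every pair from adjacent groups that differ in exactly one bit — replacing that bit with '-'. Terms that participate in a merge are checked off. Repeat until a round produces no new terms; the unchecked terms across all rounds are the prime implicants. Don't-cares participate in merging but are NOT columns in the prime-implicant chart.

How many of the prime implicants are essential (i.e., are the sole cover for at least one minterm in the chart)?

Round 0: 00000✓ 00001✓ 00010✓ 00011✓ 00100✓ 00101✓ 00110✓ 00111✓ 01000✓ 01001✓ 01011✓ 01100✓ 01101✓ 01110✓ 01111✓ 10010✓ 10100✓ 10110✓ 10111✓ 11000✓ 11001✓ 11011✓ 11101✓ 11111✓
Round 1: -0010✓ -0100✓ -0110✓ -0111✓ -1000✓ -1001✓ -1011✓ -1101✓ -1111✓ 0-000✓ 0-001✓ 0-011✓ 0-100✓ 0-101✓ 0-110✓ 0-111✓ 00-00✓ 00-01✓ 00-10✓ 00-11✓ 000-0✓ 000-1✓ 0000-✓ 0001-✓ 001-0✓ 001-1✓ 0010-✓ 0011-✓ 01-00✓ 01-01✓ 01-11✓ 010-1✓ 0100-✓ 011-0✓ 011-1✓ 0110-✓ 0111-✓ 1-111✓ 10-10✓ 101-0✓ 1011-✓ 11-01✓ 11-11✓ 110-1✓ 1100-✓ 111-1✓
Round 2: --111 -0-10 -01-0 -011- -1-01✓ -1-11✓ -10-1✓ -100- -11-1✓ 0--00✓ 0--01✓ 0--11✓ 0-0-1✓ 0-00-✓ 0-1-0✓ 0-1-1✓ 0-10-✓ 0-11-✓ 00--0✓ 00--1✓ 00-0-✓ 00-1-✓ 000--✓ 001--✓ 01--1✓ 01-0-✓ 011--✓ 11--1✓
Round 3: -1--1 0---1 0--0- 0-1-- 00---
PIs = {--111, -0-10, -01-0, -011-, -1--1, -100-, 0---1, 0--0-, 0-1--, 00---}
Coverage chart:
  m0: 0--0-,00---
  m1: 0---1,0--0-,00---
  m3: 0---1,00---
  m4: -01-0,0--0-,0-1--,00---
  m5: 0---1,0--0-,0-1--,00---
  m6: -0-10,-01-0,-011-,0-1--,00---
  m7: --111,-011-,0---1,0-1--,00---
  m8: -100-,0--0-
  m9: -1--1,-100-,0---1,0--0-
  m11: -1--1,0---1
  m12: 0--0-,0-1--
  m13: -1--1,0---1,0--0-,0-1--
  m14: 0-1-- ←essential
  m15: --111,-1--1,0---1,0-1--
  m20: -01-0 ←essential
  m22: -0-10,-01-0,-011-
  m23: --111,-011-
  m24: -100- ←essential
  m25: -1--1,-100-
  m29: -1--1 ←essential
  m31: --111,-1--1
Essential: -01-0, -1--1, -100-, 0-1--

4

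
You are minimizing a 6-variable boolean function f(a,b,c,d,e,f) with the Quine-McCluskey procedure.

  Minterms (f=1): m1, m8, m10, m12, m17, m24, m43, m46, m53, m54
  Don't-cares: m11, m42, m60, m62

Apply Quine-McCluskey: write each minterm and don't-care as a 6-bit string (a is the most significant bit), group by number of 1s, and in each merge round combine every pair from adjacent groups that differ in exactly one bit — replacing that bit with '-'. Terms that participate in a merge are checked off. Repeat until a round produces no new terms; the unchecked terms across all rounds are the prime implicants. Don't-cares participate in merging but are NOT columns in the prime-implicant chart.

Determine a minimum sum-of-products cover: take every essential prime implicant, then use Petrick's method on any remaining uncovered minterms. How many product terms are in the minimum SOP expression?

7

Round 0: 000001✓ 001000✓ 001010✓ 001011✓ 001100✓ 010001✓ 011000✓ 101010✓ 101011✓ 101110✓ 110101 110110✓ 111100✓ 111110✓
Round 1: -01010✓ -01011✓ 0-0001 0-1000 001-00 0010-0 00101-✓ 1-1110 101-10 10101-✓ 11-110 1111-0
Round 2: -0101-
PIs = {-0101-, 0-0001, 0-1000, 001-00, 0010-0, 1-1110, 101-10, 11-110, 110101, 1111-0}
Coverage chart:
  m1: 0-0001 ←essential
  m8: 0-1000,001-00,0010-0
  m10: -0101-,0010-0
  m12: 001-00 ←essential
  m17: 0-0001 ←essential
  m24: 0-1000 ←essential
  m43: -0101- ←essential
  m46: 1-1110,101-10
  m53: 110101 ←essential
  m54: 11-110 ←essential
Essential: -0101-, 0-0001, 0-1000, 001-00, 11-110, 110101
Petrick residual → 1-1110
Min cover (7 terms): b'cd'e + a'c'd'e'f + a'cd'e'f' + a'b'ce'f' + acdef' + abdef' + abc'de'f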